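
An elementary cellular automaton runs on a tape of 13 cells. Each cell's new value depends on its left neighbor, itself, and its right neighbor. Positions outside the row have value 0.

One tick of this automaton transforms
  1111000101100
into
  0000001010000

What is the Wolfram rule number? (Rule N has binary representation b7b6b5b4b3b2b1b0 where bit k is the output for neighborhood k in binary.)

position 1: 111 → 0  (bit 7 = 0)
position 3: 110 → 0  (bit 6 = 0)
position 8: 101 → 1  (bit 5 = 1)
position 4: 100 → 0  (bit 4 = 0)
position 0: 011 → 0  (bit 3 = 0)
position 7: 010 → 0  (bit 2 = 0)
position 6: 001 → 1  (bit 1 = 1)
position 5: 000 → 0  (bit 0 = 0)
bits b7..b0 = 00100010 = 34

34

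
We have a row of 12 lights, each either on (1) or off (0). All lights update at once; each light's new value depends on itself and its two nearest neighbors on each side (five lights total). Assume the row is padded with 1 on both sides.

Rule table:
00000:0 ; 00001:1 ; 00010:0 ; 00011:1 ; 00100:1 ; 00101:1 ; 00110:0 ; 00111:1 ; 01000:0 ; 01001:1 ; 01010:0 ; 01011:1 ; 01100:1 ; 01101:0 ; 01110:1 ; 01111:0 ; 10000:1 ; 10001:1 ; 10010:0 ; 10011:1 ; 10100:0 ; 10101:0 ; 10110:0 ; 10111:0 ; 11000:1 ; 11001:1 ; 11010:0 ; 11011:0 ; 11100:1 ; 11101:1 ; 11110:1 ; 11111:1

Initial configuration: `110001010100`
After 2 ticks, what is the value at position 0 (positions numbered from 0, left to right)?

111101000011
111100011110
position 0 holds 1

1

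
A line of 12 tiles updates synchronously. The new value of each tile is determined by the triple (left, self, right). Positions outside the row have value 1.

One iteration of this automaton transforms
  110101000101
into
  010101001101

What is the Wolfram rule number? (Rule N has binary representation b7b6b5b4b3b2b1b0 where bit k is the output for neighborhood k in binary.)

78

position 0: 111 → 0  (bit 7 = 0)
position 1: 110 → 1  (bit 6 = 1)
position 2: 101 → 0  (bit 5 = 0)
position 6: 100 → 0  (bit 4 = 0)
position 11: 011 → 1  (bit 3 = 1)
position 3: 010 → 1  (bit 2 = 1)
position 8: 001 → 1  (bit 1 = 1)
position 7: 000 → 0  (bit 0 = 0)
bits b7..b0 = 01001110 = 78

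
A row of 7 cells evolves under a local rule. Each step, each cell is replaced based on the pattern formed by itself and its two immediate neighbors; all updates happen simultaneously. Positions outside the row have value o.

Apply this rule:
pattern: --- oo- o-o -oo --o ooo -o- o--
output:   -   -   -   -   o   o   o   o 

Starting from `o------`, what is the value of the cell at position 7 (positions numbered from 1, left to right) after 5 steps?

-o----o
-oo--o-
---ooo-
o-o-o--
--o-ooo
position 7 holds o

o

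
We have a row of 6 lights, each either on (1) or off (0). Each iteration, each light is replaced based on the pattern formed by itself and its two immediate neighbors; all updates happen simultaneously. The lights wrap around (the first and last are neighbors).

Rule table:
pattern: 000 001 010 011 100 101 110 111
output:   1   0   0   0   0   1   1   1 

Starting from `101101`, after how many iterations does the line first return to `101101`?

3

110110
011011
101101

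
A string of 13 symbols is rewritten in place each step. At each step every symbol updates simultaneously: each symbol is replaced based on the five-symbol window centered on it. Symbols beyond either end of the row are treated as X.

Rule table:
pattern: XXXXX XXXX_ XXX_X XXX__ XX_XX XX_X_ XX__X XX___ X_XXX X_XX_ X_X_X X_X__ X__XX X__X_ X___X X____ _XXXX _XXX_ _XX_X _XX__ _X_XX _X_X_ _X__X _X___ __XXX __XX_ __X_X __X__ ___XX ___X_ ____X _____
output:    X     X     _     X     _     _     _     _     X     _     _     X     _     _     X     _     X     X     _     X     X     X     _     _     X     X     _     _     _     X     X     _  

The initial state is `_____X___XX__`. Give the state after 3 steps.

__X_X_XX_XX__

___XX__X_XX__
_X_XX___X_X__
__X_X_XX_XX__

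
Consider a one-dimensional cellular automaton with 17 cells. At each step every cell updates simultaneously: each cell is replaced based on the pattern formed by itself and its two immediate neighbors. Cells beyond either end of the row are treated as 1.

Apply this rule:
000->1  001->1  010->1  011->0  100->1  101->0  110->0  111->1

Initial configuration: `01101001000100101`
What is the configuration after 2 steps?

11110111111111011

step 1: 00001111111111100
step 2: 11110111111111011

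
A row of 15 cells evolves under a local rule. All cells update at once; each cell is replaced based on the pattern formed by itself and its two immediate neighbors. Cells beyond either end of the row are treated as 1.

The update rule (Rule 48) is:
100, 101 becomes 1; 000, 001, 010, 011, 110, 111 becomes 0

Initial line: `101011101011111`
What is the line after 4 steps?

step 1: 010100010100000
step 2: 101010001010000
step 3: 010101000101000
step 4: 101010100010100

101010100010100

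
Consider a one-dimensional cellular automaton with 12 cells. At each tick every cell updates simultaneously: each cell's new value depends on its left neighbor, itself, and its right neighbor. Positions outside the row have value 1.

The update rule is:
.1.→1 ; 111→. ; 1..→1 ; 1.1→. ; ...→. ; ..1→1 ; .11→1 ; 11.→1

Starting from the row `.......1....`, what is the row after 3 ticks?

.11.111.1...

tick 1: 1.....111..1
tick 2: 11...11.1111
tick 3: .11.111.1...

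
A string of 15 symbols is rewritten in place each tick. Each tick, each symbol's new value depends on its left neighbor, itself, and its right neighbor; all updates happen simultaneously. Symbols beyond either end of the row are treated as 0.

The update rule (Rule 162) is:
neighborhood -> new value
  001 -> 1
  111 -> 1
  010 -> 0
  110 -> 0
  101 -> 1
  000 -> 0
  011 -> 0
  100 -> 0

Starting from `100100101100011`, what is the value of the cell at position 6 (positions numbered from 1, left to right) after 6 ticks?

0

001001010000100
010010100001000
100101000010000
001010000100000
010100001000000
101000010000000
position 6 holds 0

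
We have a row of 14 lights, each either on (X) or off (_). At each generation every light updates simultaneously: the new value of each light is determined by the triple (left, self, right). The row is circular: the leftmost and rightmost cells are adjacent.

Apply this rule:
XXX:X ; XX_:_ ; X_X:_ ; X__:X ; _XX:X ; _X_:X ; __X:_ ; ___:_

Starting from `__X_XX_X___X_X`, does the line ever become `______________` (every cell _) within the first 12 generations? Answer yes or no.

X_X_X__XX__X_X
__X_XX_X_X_X_X
X_X_X__X_X_X_X
__X_XX_X_X_X_X  (repeats generation 2; period 2)
generation 12: __X_XX_X_X_X_X
generation 12 is __X_XX_X_X_X_X, still not uniform _

no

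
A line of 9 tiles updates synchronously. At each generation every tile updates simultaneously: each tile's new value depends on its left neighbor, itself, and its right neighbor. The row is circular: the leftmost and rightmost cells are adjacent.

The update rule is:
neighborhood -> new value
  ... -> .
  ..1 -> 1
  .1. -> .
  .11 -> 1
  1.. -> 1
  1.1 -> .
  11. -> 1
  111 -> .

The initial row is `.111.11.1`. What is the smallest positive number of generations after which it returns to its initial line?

7

generation 1: .1.1.11..
generation 2: 1....111.
generation 3: .1..11.1.
generation 4: 1.1111..1
generation 5: 1.1..1111
generation 6: 1..111...
generation 7: .111.11.1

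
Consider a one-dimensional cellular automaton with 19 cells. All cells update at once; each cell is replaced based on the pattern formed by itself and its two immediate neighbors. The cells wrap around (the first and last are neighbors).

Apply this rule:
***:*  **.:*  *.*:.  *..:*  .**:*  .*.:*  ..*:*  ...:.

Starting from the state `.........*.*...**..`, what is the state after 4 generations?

........**.**.****.
.......***.**.*****
*.....****.**.*****
**...*****.**.*****

**...*****.**.*****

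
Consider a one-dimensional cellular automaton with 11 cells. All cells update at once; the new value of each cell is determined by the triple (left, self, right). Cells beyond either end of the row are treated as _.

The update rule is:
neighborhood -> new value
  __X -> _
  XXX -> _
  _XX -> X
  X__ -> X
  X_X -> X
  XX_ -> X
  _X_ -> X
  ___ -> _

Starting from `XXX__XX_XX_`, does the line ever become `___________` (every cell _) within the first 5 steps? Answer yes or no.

no

X_XX_XXXXXX
XXXXXX____X
X____XX___X
XX___XXX__X
XXX__X_XX_X
step 5 is XXX__X_XX_X, still not uniform _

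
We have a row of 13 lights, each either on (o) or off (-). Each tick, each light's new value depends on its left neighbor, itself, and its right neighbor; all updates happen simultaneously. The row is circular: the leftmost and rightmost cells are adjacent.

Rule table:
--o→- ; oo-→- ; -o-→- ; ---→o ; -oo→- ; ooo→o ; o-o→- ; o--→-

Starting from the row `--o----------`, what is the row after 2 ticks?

o---ooooooooo
--o--oooooooo

--o--oooooooo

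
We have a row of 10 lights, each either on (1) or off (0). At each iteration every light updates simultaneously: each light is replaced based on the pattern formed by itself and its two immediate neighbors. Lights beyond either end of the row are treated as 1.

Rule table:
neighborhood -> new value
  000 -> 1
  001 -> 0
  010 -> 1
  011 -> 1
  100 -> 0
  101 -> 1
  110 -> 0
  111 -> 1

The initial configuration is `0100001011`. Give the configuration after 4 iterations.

1101101111
1011011111
0110111111
1101111111

1101111111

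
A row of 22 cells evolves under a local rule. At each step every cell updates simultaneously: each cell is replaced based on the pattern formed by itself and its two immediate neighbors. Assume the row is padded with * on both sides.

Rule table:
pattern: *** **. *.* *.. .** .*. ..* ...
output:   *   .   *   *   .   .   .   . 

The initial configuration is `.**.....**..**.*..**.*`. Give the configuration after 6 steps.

.*.*.*..*......*...*.*

*..*......*...*.*...*.
.*..*......*...*.*...*
*.*..*......*...*.*...
.*.*..*......*...*.*..
*.*.*..*......*...*.*.
.*.*.*..*......*...*.*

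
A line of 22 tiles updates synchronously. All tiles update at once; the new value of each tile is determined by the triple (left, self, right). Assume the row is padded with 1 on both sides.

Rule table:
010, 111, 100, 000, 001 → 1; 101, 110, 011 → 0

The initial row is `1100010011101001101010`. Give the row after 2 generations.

0001111001110101111010

1011111101001110001010
0001111001110101111010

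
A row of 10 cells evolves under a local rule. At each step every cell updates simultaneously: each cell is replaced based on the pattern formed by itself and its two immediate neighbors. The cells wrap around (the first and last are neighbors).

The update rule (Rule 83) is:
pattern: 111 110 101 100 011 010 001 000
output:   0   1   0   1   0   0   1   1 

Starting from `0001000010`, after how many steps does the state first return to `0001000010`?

10

1110111101
0010000100
1101111011
0100001000
1011110111
1000010000
0111101111
0000100001
1111011110
0001000010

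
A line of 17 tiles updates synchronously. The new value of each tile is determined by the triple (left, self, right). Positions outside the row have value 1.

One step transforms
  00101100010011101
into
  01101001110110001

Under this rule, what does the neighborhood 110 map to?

At position 5 the neighborhood is 110; the next row has 0 there.

0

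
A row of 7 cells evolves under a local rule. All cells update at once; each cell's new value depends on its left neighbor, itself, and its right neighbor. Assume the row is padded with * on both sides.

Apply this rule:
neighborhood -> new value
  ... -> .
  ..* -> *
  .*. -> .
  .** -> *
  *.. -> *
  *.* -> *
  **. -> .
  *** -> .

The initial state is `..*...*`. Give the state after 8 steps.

.**.**.

step 1: **.*.**
step 2: ..*.**.
step 3: **.**.*
step 4: ..**.**
step 5: ***.**.
step 6: ...**.*
step 7: *.**.**
step 8: .**.**.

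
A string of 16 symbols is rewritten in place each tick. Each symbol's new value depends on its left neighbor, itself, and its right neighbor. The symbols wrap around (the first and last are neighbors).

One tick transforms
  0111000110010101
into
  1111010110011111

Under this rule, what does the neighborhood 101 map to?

At position 0 the neighborhood is 101; the next row has 1 there.

1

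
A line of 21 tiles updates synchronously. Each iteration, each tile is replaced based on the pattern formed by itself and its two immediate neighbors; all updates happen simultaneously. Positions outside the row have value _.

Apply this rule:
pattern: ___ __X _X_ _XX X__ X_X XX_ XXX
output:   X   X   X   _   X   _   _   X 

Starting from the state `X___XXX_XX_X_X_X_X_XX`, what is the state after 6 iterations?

XX__XX__XXXXXXXXX__X_

XXXX_X_____X_X_X_X___
_XX__XXXXXXX_X_X_XXXX
X__XX_XXXXX__X_X__XX_
XXX____XXX_XXX_XXX__X
_X_XXXX_X___X___X_XXX
XX__XX__XXXXXXXXX__X_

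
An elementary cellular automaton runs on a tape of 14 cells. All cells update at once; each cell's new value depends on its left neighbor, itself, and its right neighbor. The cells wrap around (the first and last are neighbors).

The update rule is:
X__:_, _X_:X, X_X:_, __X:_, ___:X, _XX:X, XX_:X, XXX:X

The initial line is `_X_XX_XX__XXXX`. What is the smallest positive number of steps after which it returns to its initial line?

_X_XX_XX__XXXX

1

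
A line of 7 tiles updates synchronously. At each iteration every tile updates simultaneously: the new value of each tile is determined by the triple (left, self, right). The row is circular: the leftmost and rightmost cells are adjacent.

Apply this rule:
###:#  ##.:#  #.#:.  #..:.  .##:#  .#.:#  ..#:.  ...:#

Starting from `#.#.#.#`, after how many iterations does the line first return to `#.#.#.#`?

#.#.#.#

1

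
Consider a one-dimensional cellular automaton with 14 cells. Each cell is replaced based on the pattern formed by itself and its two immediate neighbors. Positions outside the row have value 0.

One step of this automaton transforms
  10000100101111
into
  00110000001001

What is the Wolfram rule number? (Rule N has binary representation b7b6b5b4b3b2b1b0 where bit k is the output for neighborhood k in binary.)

73

position 11: 111 → 0  (bit 7 = 0)
position 13: 110 → 1  (bit 6 = 1)
position 9: 101 → 0  (bit 5 = 0)
position 1: 100 → 0  (bit 4 = 0)
position 10: 011 → 1  (bit 3 = 1)
position 0: 010 → 0  (bit 2 = 0)
position 4: 001 → 0  (bit 1 = 0)
position 2: 000 → 1  (bit 0 = 1)
bits b7..b0 = 01001001 = 73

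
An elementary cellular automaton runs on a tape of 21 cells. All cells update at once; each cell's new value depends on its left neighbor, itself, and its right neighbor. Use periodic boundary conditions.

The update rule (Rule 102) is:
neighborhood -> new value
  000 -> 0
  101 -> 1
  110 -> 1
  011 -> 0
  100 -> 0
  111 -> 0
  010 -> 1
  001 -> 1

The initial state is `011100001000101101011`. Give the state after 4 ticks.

100100011001110111101
101100101010011000110
110101111110101001011
011110000011111011100

011110000011111011100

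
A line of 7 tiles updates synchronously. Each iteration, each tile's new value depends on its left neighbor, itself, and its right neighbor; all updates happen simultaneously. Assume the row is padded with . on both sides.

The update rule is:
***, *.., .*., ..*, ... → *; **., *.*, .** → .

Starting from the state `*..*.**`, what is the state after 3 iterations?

*....*.

****...
.**.***
*....*.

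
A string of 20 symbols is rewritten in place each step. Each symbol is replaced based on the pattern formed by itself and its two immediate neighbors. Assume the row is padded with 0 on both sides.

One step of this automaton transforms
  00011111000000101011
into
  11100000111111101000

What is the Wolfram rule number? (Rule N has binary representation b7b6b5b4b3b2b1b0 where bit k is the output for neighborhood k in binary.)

position 4: 111 → 0  (bit 7 = 0)
position 7: 110 → 0  (bit 6 = 0)
position 15: 101 → 0  (bit 5 = 0)
position 8: 100 → 1  (bit 4 = 1)
position 3: 011 → 0  (bit 3 = 0)
position 14: 010 → 1  (bit 2 = 1)
position 2: 001 → 1  (bit 1 = 1)
position 0: 000 → 1  (bit 0 = 1)
bits b7..b0 = 00010111 = 23

23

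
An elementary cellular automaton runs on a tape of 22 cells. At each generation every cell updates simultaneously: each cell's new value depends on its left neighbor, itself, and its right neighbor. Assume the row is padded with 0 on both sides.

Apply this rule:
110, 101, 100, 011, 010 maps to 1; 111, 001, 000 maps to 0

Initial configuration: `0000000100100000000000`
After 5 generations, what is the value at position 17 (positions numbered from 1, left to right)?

0

0000000110110000000000
0000000111111000000000
0000000100001100000000
0000000110001110000000
0000000111001011000000
position 17 holds 0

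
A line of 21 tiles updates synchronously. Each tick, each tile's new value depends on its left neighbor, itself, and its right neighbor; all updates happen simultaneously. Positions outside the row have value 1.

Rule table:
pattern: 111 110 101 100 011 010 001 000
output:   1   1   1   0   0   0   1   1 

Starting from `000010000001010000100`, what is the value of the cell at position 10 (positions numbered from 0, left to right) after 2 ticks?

011100111110100111001
101101011111001011010
position 10 holds 1

1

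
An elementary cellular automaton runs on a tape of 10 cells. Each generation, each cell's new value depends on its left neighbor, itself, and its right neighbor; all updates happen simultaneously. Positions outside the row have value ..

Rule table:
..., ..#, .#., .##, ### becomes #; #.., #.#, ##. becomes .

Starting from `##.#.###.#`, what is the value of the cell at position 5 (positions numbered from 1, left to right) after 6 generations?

#

#..#.##..#
#.##.#..##
#.#..#.##.
#.#.##.#..
#.#.#..#.#
#.#.#.##.#
position 5 holds #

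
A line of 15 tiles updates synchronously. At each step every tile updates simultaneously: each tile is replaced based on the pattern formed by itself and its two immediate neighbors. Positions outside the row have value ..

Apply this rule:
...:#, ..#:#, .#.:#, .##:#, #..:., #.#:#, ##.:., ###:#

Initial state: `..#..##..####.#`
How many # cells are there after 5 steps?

10

###.##..####.##
##.##..####.##.
#.##..####.##..
###..####.##..#
##..####.##..##
count of #: 10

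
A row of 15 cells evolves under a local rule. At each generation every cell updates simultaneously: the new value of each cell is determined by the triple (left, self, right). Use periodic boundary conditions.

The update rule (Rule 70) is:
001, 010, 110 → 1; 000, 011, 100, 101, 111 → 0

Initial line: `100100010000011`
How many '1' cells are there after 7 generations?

generation 1: 101100110000100
generation 2: 100101010001101
generation 3: 101101010010100
generation 4: 100101010110101
generation 5: 101101010010100  (repeats generation 3; period 2)
generation 7: 101101010010100
count of 1: 7

7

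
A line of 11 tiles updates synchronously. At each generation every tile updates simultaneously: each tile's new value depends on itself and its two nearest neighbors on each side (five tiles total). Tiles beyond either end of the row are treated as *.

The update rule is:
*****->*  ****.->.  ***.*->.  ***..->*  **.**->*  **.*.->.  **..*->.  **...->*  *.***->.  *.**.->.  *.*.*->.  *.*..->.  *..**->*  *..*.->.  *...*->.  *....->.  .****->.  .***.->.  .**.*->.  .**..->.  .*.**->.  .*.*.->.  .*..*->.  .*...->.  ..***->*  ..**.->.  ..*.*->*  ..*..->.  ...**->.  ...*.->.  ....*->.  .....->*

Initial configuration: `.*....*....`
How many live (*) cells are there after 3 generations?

...........
*.*******..
.*..***.*.*
count of *: 6

6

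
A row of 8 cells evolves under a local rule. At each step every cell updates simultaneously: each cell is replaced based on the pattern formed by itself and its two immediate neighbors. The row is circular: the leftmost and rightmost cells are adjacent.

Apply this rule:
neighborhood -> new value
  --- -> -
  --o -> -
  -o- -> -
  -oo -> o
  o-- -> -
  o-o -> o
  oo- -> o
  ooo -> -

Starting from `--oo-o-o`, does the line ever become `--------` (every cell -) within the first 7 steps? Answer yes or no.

yes

--ooo-o-
--o-oo--
---ooo--
---o-o--
----o---
--------
all cells are - at step 6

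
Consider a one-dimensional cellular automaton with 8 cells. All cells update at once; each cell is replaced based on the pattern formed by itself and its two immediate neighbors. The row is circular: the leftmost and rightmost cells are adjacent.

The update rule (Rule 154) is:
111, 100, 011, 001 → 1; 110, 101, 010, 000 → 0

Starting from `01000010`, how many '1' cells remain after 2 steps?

3

step 1: 10100101
step 2: 00011001
count of 1: 3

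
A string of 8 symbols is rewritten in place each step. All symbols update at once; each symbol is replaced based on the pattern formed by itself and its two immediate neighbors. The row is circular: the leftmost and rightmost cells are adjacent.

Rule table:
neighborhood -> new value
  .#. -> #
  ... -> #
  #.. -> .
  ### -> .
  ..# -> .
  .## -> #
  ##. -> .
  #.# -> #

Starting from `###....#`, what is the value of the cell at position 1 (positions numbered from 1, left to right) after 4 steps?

#

step 1: ....##.#
step 2: .##.#.##
step 3: ##.####.
step 4: #.##...#
position 1 holds #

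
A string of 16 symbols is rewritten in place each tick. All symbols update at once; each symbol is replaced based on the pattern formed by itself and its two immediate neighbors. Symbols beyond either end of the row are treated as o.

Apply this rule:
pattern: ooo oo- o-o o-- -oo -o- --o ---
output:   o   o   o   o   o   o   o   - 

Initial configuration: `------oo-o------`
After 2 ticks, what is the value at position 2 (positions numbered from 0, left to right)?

o----oooooo----o
oo--oooooooo--oo
position 2 holds -

-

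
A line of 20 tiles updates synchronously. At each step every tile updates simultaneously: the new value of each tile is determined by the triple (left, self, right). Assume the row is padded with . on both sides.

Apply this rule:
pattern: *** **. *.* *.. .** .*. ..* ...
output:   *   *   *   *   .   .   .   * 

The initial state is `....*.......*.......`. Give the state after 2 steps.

step 1: ***..******..*******
step 2: .***..******..******

.***..******..******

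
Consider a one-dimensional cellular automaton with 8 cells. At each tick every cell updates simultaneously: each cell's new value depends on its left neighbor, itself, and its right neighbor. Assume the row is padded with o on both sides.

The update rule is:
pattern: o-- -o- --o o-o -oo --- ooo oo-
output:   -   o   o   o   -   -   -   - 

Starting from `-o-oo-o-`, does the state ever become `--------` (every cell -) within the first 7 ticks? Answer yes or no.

no

ooo--ooo
----o---
---oo--o
--o---o-
-oo--ooo
o---o---
---oo--o
tick 7 is ---oo--o, still not uniform -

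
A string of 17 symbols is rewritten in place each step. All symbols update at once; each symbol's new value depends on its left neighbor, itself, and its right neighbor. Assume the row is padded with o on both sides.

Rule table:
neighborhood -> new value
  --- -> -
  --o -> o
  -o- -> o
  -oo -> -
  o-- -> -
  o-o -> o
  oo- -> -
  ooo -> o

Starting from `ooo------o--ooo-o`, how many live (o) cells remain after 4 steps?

oo------oo-o-o-o-
o------o--ooooooo
------oo-o-oooooo
-----o--ooo-ooooo
count of o: 9

9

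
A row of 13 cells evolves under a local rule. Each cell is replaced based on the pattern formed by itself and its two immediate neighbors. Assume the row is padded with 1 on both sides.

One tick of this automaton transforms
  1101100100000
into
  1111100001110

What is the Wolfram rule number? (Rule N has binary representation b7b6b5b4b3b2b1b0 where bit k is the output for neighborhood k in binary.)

position 0: 111 → 1  (bit 7 = 1)
position 1: 110 → 1  (bit 6 = 1)
position 2: 101 → 1  (bit 5 = 1)
position 5: 100 → 0  (bit 4 = 0)
position 3: 011 → 1  (bit 3 = 1)
position 7: 010 → 0  (bit 2 = 0)
position 6: 001 → 0  (bit 1 = 0)
position 9: 000 → 1  (bit 0 = 1)
bits b7..b0 = 11101001 = 233

233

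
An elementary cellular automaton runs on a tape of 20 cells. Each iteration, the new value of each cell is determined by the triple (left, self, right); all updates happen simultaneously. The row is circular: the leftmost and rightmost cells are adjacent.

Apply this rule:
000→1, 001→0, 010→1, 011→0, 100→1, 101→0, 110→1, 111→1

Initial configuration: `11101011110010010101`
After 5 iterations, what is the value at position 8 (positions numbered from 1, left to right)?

11101001111011010100
01101100111001010110
00100110011101010011
10110011001101011001
10011001100101001100
position 8 holds 1

1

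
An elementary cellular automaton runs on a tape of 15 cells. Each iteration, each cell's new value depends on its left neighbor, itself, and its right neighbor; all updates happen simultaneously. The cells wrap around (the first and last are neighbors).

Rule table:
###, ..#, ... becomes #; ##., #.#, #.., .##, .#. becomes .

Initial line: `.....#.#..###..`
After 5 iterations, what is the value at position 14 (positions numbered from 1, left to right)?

#####....#.#..#
####..###....#.
.##..#.#..###..
#...#....#.#..#
..##..###....#.
position 14 holds #

#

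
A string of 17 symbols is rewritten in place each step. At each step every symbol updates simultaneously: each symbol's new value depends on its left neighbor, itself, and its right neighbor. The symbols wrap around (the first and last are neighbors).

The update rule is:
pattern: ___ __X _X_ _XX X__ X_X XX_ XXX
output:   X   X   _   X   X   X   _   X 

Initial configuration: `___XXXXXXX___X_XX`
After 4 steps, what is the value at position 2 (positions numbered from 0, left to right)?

XXXXXXXXX_XXX_XX_
XXXXXXXX_XXX_XX_X
XXXXXXX_XXX_XX_XX
XXXXXX_XXX_XX_XXX
position 2 holds X

X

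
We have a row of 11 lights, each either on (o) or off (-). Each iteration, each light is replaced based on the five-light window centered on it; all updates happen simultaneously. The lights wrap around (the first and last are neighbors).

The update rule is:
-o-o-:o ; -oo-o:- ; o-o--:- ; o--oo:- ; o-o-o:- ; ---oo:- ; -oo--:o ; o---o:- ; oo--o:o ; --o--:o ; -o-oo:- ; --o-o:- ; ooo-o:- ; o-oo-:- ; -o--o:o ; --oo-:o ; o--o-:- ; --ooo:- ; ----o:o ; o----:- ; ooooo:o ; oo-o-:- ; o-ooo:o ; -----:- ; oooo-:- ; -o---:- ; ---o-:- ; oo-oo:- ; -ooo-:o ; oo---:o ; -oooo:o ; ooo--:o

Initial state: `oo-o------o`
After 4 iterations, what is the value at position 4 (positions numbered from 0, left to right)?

o

o-------o--
o-----o-oo-
----o------
--o-o------
position 4 holds o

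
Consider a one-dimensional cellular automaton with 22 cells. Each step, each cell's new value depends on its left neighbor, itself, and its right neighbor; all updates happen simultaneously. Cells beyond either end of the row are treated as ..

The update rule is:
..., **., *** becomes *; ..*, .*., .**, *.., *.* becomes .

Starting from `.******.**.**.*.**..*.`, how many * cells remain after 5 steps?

..*****..*..*....*....
*..****.......**...***
....***.*****..*.*..**
***..**..****........*
.**...*...***.******..
count of *: 12

12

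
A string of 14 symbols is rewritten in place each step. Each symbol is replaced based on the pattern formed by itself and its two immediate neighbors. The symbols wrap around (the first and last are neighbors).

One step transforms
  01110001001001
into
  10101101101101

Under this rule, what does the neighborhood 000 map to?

At position 5 the neighborhood is 000; the next row has 1 there.

1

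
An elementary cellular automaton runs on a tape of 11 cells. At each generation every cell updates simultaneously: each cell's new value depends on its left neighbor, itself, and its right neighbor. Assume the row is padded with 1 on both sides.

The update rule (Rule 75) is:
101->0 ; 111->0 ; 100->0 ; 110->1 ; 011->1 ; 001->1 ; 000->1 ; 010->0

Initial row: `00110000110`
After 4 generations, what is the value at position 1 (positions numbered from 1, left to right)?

0

01110111110
01010100010
00000001100
01111111101
position 1 holds 0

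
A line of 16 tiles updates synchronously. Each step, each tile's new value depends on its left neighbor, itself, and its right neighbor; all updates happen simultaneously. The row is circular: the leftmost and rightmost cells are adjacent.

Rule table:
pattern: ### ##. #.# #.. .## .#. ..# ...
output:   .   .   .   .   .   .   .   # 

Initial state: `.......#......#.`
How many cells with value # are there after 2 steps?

2

step 1: ######...####...
step 2: .......#......#.
count of #: 2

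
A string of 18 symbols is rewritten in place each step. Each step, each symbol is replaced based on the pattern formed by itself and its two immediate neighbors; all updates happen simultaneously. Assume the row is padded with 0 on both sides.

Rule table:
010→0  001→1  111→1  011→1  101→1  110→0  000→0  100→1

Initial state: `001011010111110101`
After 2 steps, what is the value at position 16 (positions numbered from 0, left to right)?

010110101111101010
101101011111010101
position 16 holds 0

0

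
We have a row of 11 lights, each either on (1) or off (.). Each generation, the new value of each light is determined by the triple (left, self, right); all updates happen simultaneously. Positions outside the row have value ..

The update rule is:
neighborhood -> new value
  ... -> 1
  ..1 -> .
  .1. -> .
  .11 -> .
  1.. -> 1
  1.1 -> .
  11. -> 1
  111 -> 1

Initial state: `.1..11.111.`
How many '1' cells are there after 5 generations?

5

..1..1..111
1..1..1..11
.1..1..1..1
..1..1..1..
1..1..1..11
count of 1: 5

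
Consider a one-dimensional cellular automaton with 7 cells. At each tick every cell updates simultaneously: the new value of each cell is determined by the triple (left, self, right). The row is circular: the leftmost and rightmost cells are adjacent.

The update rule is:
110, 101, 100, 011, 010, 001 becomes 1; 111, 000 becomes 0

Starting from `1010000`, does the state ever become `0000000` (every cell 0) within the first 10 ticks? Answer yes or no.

tick 1: 1111001
tick 2: 0001111
tick 3: 1011001
tick 4: 1111111
tick 5: 0000000
all cells are 0 at tick 5

yes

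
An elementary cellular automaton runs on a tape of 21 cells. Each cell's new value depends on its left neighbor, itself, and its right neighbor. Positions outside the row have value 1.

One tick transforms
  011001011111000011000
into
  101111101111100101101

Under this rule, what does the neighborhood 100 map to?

At position 3 the neighborhood is 100; the next row has 1 there.

1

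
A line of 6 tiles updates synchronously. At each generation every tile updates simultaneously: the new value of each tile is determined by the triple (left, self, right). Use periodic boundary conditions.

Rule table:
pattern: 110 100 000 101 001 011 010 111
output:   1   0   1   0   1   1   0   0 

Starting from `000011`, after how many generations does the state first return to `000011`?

generation 1: 011111
generation 2: 010001
generation 3: 000110
generation 4: 111110
generation 5: 100010
generation 6: 001100
generation 7: 111101
generation 8: 000101
generation 9: 011000
generation 10: 111011
generation 11: 001010
generation 12: 110000
generation 13: 110111
generation 14: 010100
generation 15: 100001
generation 16: 101111
generation 17: 101000
generation 18: 000011

18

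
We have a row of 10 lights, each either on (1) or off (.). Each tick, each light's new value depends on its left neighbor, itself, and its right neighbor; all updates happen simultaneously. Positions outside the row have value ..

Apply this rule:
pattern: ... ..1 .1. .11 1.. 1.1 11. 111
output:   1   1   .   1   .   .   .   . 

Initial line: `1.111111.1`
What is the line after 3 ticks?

tick 1: ..1.......
tick 2: 11..111111
tick 3: 1..11.....

1..11.....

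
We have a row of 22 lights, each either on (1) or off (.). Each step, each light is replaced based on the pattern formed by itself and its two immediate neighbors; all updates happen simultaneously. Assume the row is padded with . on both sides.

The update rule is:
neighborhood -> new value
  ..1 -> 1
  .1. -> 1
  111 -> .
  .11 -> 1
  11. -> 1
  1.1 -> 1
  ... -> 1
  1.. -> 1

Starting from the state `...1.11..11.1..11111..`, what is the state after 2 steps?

1..............11111.1

1111111111111111...111
1..............11111.1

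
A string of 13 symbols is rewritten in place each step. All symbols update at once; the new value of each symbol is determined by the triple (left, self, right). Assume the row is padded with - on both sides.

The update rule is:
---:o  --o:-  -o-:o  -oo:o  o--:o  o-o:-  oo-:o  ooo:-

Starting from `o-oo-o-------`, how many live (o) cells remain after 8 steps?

o-oo-oooooooo
o-oo-o------o
o-oo-oooooo-o
o-oo-o----o-o
o-oo-oooo-o-o
o-oo-o--o-o-o
o-oo-oo-o-o-o
o-oo-oo-o-o-o
count of o: 8

8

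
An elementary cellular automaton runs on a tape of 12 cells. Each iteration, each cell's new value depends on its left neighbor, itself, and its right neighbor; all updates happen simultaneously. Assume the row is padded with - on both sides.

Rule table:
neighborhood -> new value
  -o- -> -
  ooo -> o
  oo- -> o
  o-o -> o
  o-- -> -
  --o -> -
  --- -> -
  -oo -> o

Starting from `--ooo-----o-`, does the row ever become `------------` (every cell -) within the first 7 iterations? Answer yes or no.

--ooo-------
--ooo-------  (fixed point — unchanged through iteration 7)
iteration 7 is --ooo-------, still not uniform -

no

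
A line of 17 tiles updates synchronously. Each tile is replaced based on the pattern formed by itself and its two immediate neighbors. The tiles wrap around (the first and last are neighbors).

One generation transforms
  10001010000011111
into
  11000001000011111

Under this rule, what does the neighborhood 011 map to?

At position 12 the neighborhood is 011; the next row has 1 there.

1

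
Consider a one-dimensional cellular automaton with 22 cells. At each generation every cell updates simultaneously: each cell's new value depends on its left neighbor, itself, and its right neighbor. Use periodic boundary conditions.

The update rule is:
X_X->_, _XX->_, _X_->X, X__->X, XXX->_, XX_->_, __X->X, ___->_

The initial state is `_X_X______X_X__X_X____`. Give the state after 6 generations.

XX_XX____XX_XXXX_XX___
_____X__X__________X_X
X___XXXXXX________XX_X
_X_X______X______X____
XX_XX____XXX____XXX___
_____X__X___X__X___X_X

_____X__X___X__X___X_X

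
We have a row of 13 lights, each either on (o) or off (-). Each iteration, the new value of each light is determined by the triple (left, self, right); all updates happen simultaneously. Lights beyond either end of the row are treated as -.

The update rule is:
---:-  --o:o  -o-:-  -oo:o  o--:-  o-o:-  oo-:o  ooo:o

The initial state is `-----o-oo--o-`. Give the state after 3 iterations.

----o--oo-o--
---o--ooo----
--o--oooo----

--o--oooo----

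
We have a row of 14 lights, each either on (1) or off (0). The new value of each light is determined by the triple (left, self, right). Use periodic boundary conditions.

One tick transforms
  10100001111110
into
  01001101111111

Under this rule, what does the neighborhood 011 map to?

1

At position 7 the neighborhood is 011; the next row has 1 there.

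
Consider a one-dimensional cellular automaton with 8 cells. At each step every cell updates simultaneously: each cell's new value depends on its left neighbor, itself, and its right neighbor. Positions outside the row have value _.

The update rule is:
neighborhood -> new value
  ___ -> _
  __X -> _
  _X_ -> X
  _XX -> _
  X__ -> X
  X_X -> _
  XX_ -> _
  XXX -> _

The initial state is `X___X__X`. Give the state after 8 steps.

_______X

step 1: XX__XX_X
step 2: __X____X
step 3: __XX___X
step 4: ____X__X
step 5: ____XX_X
step 6: _______X
step 7: _______X  (fixed point — unchanged through step 8)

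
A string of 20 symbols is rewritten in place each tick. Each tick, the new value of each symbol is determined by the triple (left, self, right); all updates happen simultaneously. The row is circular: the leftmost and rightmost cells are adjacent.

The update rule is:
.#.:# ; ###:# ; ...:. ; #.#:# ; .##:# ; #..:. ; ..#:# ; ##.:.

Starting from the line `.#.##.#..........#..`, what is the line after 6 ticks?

##.........##..####.

tick 1: ####.##.........##..
tick 2: ###.##.........##..#
tick 3: ##.##.........##..##
tick 4: #.##.........##..###
tick 5: .##.........##..####
tick 6: ##.........##..####.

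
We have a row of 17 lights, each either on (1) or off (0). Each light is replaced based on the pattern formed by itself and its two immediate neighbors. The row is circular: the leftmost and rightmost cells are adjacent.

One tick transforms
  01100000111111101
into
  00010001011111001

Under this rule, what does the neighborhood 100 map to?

At position 3 the neighborhood is 100; the next row has 1 there.

1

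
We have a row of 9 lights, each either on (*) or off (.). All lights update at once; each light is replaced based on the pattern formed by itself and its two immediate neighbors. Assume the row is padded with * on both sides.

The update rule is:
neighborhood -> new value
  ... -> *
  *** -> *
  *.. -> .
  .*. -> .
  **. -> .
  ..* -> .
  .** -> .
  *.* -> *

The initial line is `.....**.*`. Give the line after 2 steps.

.***...*.
*.*..*..*

*.*..*..*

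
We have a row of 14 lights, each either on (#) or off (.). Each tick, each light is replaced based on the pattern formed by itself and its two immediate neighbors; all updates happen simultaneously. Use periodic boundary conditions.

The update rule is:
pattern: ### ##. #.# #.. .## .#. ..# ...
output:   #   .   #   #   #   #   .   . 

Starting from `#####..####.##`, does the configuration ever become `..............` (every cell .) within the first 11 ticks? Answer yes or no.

no

####.#.###.###
###.#####.####
##.#####.#####
#.#####.######
.#####.#######
#####.#######.
####.#######.#
###.#######.##
##.#######.###
#.#######.####
.#######.#####
tick 11 is .#######.#####, still not uniform .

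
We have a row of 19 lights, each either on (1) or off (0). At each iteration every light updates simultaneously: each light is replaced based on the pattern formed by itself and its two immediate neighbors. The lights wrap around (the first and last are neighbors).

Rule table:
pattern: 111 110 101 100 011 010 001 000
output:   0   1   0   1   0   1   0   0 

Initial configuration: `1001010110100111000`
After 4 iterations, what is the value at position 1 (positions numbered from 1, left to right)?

0

iteration 1: 1101010010110001100
iteration 2: 0101011010011000110
iteration 3: 0101001011001100011
iteration 4: 0101101001100110001
position 1 holds 0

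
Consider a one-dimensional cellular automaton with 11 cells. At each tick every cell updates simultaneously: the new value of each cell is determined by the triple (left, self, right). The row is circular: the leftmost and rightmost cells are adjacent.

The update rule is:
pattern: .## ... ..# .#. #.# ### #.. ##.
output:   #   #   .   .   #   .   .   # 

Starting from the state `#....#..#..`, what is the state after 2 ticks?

..##.......
#.##.######

#.##.######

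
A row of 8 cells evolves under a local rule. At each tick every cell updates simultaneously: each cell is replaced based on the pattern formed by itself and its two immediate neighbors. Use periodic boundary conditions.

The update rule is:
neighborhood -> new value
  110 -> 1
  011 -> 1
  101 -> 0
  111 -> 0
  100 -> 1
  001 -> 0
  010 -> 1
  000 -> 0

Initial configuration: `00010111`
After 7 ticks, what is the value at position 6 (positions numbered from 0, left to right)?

0

10010101
11010101
01010101
01010101  (fixed point — unchanged through tick 7)
position 6 holds 0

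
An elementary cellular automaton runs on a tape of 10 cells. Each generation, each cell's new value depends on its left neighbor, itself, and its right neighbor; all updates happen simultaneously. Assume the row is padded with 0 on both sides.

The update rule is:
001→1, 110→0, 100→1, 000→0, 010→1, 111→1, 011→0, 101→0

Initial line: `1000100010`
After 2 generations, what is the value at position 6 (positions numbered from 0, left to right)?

generation 1: 1101110111
generation 2: 0000100010
position 6 holds 0

0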